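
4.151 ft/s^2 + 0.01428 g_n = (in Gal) 140.5. Check: 1 ft/s^2 = 0.3048 m/s^2, so 4.151 ft/s^2 = 4.151 * 0.3048 = 1.2652248 m/s^2. 1 g_n = 9.80665 m/s^2, so 0.01428 g_n = 0.01428 * 9.80665 = 0.14003896 m/s^2. Sum: 1.2652248 + 0.14003896 = 1.4052638 m/s^2. 1 Gal = 0.01 m/s^2, so 1.4052638 m/s^2 = 1.4052638 / 0.01 = 140.52638 Gal ≈ 140.5 Gal (4 s.f.).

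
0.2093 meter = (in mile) 0.0001301. Check: 0.2093 meter = 0.2093 m. 1 mile = 1609.344 m, so 0.2093 m = 0.2093 / 1609.344 = 0.00013005299 mile ≈ 0.0001301 mile (4 s.f.).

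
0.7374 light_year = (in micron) 6.976e+21. Check: 1 light_year = 9.4607305e+15 m, so 0.7374 light_year = 0.7374 * 9.4607305e+15 = 6.9763427e+15 m. 1 micron = 1e-06 m, so 6.9763427e+15 m = 6.9763427e+15 / 1e-06 = 6.9763427e+21 micron ≈ 6.976e+21 micron (4 s.f.).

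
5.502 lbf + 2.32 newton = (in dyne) 1 lbf = 4.4482216 N, so 5.502 lbf = 5.502 * 4.4482216 = 24.474115 N. 2.32 newton = 2.32 N. Sum: 24.474115 + 2.32 = 26.794115 N. 1 dyne = 1e-05 N, so 26.794115 N = 26.794115 / 1e-05 = 2679411.5 dyne ≈ 2.679e+06 dyne (4 s.f.). Final answer: 2.679e+06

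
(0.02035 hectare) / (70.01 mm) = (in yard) 1 hectare = 10000 m^2, so 0.02035 hectare = 0.02035 * 10000 = 203.5 m^2. 1 mm = 0.001 m, so 70.01 mm = 70.01 * 0.001 = 0.07001 m. Combine: 203.5 m^2 / 0.07001 m = 2906.7276 m. 1 yard = 0.9144 m, so 2906.7276 m = 2906.7276 / 0.9144 = 3178.836 yard ≈ 3179 yard (4 s.f.). Final answer: 3179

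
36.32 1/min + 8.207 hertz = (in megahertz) 8.812e-06. Check: 1 1/min = 0.016666667 Hz, so 36.32 1/min = 36.32 * 0.016666667 = 0.60533333 Hz. 8.207 hertz = 8.207 Hz. Sum: 0.60533333 + 8.207 = 8.8123333 Hz. 1 megahertz = 1000000 Hz, so 8.8123333 Hz = 8.8123333 / 1000000 = 8.8123333e-06 megahertz ≈ 8.812e-06 megahertz (4 s.f.).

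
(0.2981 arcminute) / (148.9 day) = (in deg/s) 3.862e-10. Check: 1 arcminute = 0.00029088821 rad, so 0.2981 arcminute = 0.2981 * 0.00029088821 = 8.6713775e-05 rad. 1 day = 86400 s, so 148.9 day = 148.9 * 86400 = 12864960 s. Combine: 8.6713775e-05 rad / 12864960 s = 6.7403066e-12 rad/s. 1 deg/s = 0.017453293 rad/s, so 6.7403066e-12 rad/s = 6.7403066e-12 / 0.017453293 = 3.8619112e-10 deg/s ≈ 3.862e-10 deg/s (4 s.f.).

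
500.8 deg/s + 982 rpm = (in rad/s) 1 deg/s = 0.017453293 rad/s, so 500.8 deg/s = 500.8 * 0.017453293 = 8.7406089 rad/s. 1 rpm = 0.10471976 rad/s, so 982 rpm = 982 * 0.10471976 = 102.8348 rad/s. Sum: 8.7406089 + 102.8348 = 111.57541 rad/s. Result: 111.57541 rad/s ≈ 111.6 rad/s (4 s.f.). Final answer: 111.6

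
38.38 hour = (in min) 1 hour = 3600 s, so 38.38 hour = 38.38 * 3600 = 138168 s. 1 min = 60 s, so 138168 s = 138168 / 60 = 2302.8 min ≈ 2303 min (4 s.f.). Final answer: 2303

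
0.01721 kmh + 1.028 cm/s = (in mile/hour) 0.03369. Check: 1 kmh = 0.27777778 m/s, so 0.01721 kmh = 0.01721 * 0.27777778 = 0.0047805556 m/s. 1 cm/s = 0.01 m/s, so 1.028 cm/s = 1.028 * 0.01 = 0.01028 m/s. Sum: 0.0047805556 + 0.01028 = 0.015060556 m/s. 1 mile/hour = 0.44704 m/s, so 0.015060556 m/s = 0.015060556 / 0.44704 = 0.033689503 mile/hour ≈ 0.03369 mile/hour (4 s.f.).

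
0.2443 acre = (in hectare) 0.09886. Check: 1 acre = 4046.8564 m^2, so 0.2443 acre = 0.2443 * 4046.8564 = 988.64702 m^2. 1 hectare = 10000 m^2, so 988.64702 m^2 = 988.64702 / 10000 = 0.098864702 hectare ≈ 0.09886 hectare (4 s.f.).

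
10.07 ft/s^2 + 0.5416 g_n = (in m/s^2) 8.381. Check: 1 ft/s^2 = 0.3048 m/s^2, so 10.07 ft/s^2 = 10.07 * 0.3048 = 3.069336 m/s^2. 1 g_n = 9.80665 m/s^2, so 0.5416 g_n = 0.5416 * 9.80665 = 5.3112816 m/s^2. Sum: 3.069336 + 5.3112816 = 8.3806176 m/s^2. Result: 8.3806176 m/s^2 ≈ 8.381 m/s^2 (4 s.f.).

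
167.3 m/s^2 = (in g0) 1 g0 = 9.80665 m/s^2, so 167.3 m/s^2 = 167.3 / 9.80665 = 17.059852 g0 ≈ 17.06 g0 (4 s.f.). Final answer: 17.06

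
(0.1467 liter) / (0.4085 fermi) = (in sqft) 3.866e+12. Check: 1 liter = 0.001 m^3, so 0.1467 liter = 0.1467 * 0.001 = 0.0001467 m^3. 1 fermi = 1e-15 m, so 0.4085 fermi = 0.4085 * 1e-15 = 4.085e-16 m. Combine: 0.0001467 m^3 / 4.085e-16 m = 3.5911873e+11 m^2. 1 sqft = 0.09290304 m^2, so 3.5911873e+11 m^2 = 3.5911873e+11 / 0.09290304 = 3.8655218e+12 sqft ≈ 3.866e+12 sqft (4 s.f.).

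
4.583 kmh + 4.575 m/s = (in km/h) 21.05. Check: 1 kmh = 0.27777778 m/s, so 4.583 kmh = 4.583 * 0.27777778 = 1.2730556 m/s. 4.575 m/s is already in m/s. Sum: 1.2730556 + 4.575 = 5.8480556 m/s. 1 km/h = 0.27777778 m/s, so 5.8480556 m/s = 5.8480556 / 0.27777778 = 21.053 km/h ≈ 21.05 km/h (4 s.f.).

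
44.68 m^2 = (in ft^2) 480.9. Check: 1 ft^2 = 0.09290304 m^2, so 44.68 m^2 = 44.68 / 0.09290304 = 480.93152 ft^2 ≈ 480.9 ft^2 (4 s.f.).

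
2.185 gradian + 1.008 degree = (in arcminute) 178.5. Check: 1 gradian = 0.015707963 rad, so 2.185 gradian = 2.185 * 0.015707963 = 0.0343219 rad. 1 degree = 0.017453293 rad, so 1.008 degree = 1.008 * 0.017453293 = 0.017592919 rad. Sum: 0.0343219 + 0.017592919 = 0.051914819 rad. 1 arcminute = 0.00029088821 rad, so 0.051914819 rad = 0.051914819 / 0.00029088821 = 178.47 arcminute ≈ 178.5 arcminute (4 s.f.).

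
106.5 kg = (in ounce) 3757. Check: 1 ounce = 0.028349523 kg, so 106.5 kg = 106.5 / 0.028349523 = 3756.6769 ounce ≈ 3757 ounce (4 s.f.).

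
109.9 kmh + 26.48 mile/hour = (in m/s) 42.37. Check: 1 kmh = 0.27777778 m/s, so 109.9 kmh = 109.9 * 0.27777778 = 30.527778 m/s. 1 mile/hour = 0.44704 m/s, so 26.48 mile/hour = 26.48 * 0.44704 = 11.837619 m/s. Sum: 30.527778 + 11.837619 = 42.365397 m/s. Result: 42.365397 m/s ≈ 42.37 m/s (4 s.f.).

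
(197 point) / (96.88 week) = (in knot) 1 point = 0.00035277778 m, so 197 point = 197 * 0.00035277778 = 0.069497222 m. 1 week = 604800 s, so 96.88 week = 96.88 * 604800 = 58593024 s. Combine: 0.069497222 m / 58593024 s = 1.1861006e-09 m/s. 1 knot = 0.51444444 m/s, so 1.1861006e-09 m/s = 1.1861006e-09 / 0.51444444 = 2.3055952e-09 knot ≈ 2.306e-09 knot (4 s.f.). Final answer: 2.306e-09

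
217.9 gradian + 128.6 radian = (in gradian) 1 gradian = 0.015707963 rad, so 217.9 gradian = 217.9 * 0.015707963 = 3.4227652 rad. 128.6 radian = 128.6 rad. Sum: 3.4227652 + 128.6 = 132.02277 rad. 1 gradian = 0.015707963 rad, so 132.02277 rad = 132.02277 / 0.015707963 = 8404.8303 gradian ≈ 8405 gradian (4 s.f.). Final answer: 8405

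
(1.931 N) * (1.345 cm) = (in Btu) 2.462e-05. Check: 1.931 N is already in N. 1 cm = 0.01 m, so 1.345 cm = 1.345 * 0.01 = 0.01345 m. Combine: 1.931 N * 0.01345 m = 0.02597195 J. 1 Btu = 1055.0559 J, so 0.02597195 J = 0.02597195 / 1055.0559 = 2.4616659e-05 Btu ≈ 2.462e-05 Btu (4 s.f.).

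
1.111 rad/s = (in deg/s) 1 deg/s = 0.017453293 rad/s, so 1.111 rad/s = 1.111 / 0.017453293 = 63.655611 deg/s ≈ 63.66 deg/s (4 s.f.). Final answer: 63.66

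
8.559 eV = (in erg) 1 eV = 1.6021766e-19 J, so 8.559 eV = 8.559 * 1.6021766e-19 = 1.371303e-18 J. 1 erg = 1e-07 J, so 1.371303e-18 J = 1.371303e-18 / 1e-07 = 1.371303e-11 erg ≈ 1.371e-11 erg (4 s.f.). Final answer: 1.371e-11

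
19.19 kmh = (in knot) 10.36. Check: 1 kmh = 0.27777778 m/s, so 19.19 kmh = 19.19 * 0.27777778 = 5.3305556 m/s. 1 knot = 0.51444444 m/s, so 5.3305556 m/s = 5.3305556 / 0.51444444 = 10.361771 knot ≈ 10.36 knot (4 s.f.).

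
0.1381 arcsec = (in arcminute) 0.002302. Check: 1 arcsec = 4.8481368e-06 rad, so 0.1381 arcsec = 0.1381 * 4.8481368e-06 = 6.6952769e-07 rad. 1 arcminute = 0.00029088821 rad, so 6.6952769e-07 rad = 6.6952769e-07 / 0.00029088821 = 0.0023016667 arcminute ≈ 0.002302 arcminute (4 s.f.).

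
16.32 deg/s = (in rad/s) 0.2848. Check: 1 deg/s = 0.017453293 rad/s, so 16.32 deg/s = 16.32 * 0.017453293 = 0.28483773 rad/s. Result: 0.28483773 rad/s ≈ 0.2848 rad/s (4 s.f.).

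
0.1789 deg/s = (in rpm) 0.02982. Check: 1 deg/s = 0.017453293 rad/s, so 0.1789 deg/s = 0.1789 * 0.017453293 = 0.003122394 rad/s. 1 rpm = 0.10471976 rad/s, so 0.003122394 rad/s = 0.003122394 / 0.10471976 = 0.029816667 rpm ≈ 0.02982 rpm (4 s.f.).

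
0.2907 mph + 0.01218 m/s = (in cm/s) 14.21. Check: 1 mph = 0.44704 m/s, so 0.2907 mph = 0.2907 * 0.44704 = 0.12995453 m/s. 0.01218 m/s is already in m/s. Sum: 0.12995453 + 0.01218 = 0.14213453 m/s. 1 cm/s = 0.01 m/s, so 0.14213453 m/s = 0.14213453 / 0.01 = 14.213453 cm/s ≈ 14.21 cm/s (4 s.f.).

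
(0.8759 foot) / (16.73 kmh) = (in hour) 1 foot = 0.3048 m, so 0.8759 foot = 0.8759 * 0.3048 = 0.26697432 m. 1 kmh = 0.27777778 m/s, so 16.73 kmh = 16.73 * 0.27777778 = 4.6472222 m/s. Combine: 0.26697432 m / 4.6472222 m/s = 0.05744815 s. 1 hour = 3600 s, so 0.05744815 s = 0.05744815 / 3600 = 1.5957819e-05 hour ≈ 1.596e-05 hour (4 s.f.). Final answer: 1.596e-05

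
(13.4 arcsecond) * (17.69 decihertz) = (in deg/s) 1 arcsecond = 4.8481368e-06 rad, so 13.4 arcsecond = 13.4 * 4.8481368e-06 = 6.4965033e-05 rad. 1 decihertz = 0.1 Hz, so 17.69 decihertz = 17.69 * 0.1 = 1.769 Hz. Combine: 6.4965033e-05 rad * 1.769 Hz = 0.00011492314 rad/s. 1 deg/s = 0.017453293 rad/s, so 0.00011492314 rad/s = 0.00011492314 / 0.017453293 = 0.0065846111 deg/s ≈ 0.006585 deg/s (4 s.f.). Final answer: 0.006585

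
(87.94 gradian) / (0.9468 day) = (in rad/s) 1 gradian = 0.015707963 rad, so 87.94 gradian = 87.94 * 0.015707963 = 1.3813583 rad. 1 day = 86400 s, so 0.9468 day = 0.9468 * 86400 = 81803.52 s. Combine: 1.3813583 rad / 81803.52 s = 1.6886294e-05 rad/s. Result: 1.6886294e-05 rad/s ≈ 1.689e-05 rad/s (4 s.f.). Final answer: 1.689e-05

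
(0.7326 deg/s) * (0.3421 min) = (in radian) 0.2625. Check: 1 deg/s = 0.017453293 rad/s, so 0.7326 deg/s = 0.7326 * 0.017453293 = 0.012786282 rad/s. 1 min = 60 s, so 0.3421 min = 0.3421 * 60 = 20.526 s. Combine: 0.012786282 rad/s * 20.526 s = 0.26245123 rad. 0.26245123 rad = 0.26245123 radian ≈ 0.2625 radian (4 s.f.).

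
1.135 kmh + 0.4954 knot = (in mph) 1 kmh = 0.27777778 m/s, so 1.135 kmh = 1.135 * 0.27777778 = 0.31527778 m/s. 1 knot = 0.51444444 m/s, so 0.4954 knot = 0.4954 * 0.51444444 = 0.25485578 m/s. Sum: 0.31527778 + 0.25485578 = 0.57013356 m/s. 1 mph = 0.44704 m/s, so 0.57013356 m/s = 0.57013356 / 0.44704 = 1.2753524 mph ≈ 1.275 mph (4 s.f.). Final answer: 1.275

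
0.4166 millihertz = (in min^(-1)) 0.025. Check: 1 millihertz = 0.001 Hz, so 0.4166 millihertz = 0.4166 * 0.001 = 0.0004166 Hz. 1 min^(-1) = 0.016666667 Hz, so 0.0004166 Hz = 0.0004166 / 0.016666667 = 0.024996 min^(-1) ≈ 0.025 min^(-1) (4 s.f.).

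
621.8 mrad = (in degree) 35.63. Check: 1 mrad = 0.001 rad, so 621.8 mrad = 621.8 * 0.001 = 0.6218 rad. 1 degree = 0.017453293 rad, so 0.6218 rad = 0.6218 / 0.017453293 = 35.626516 degree ≈ 35.63 degree (4 s.f.).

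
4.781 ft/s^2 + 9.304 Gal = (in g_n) 1 ft/s^2 = 0.3048 m/s^2, so 4.781 ft/s^2 = 4.781 * 0.3048 = 1.4572488 m/s^2. 1 Gal = 0.01 m/s^2, so 9.304 Gal = 9.304 * 0.01 = 0.09304 m/s^2. Sum: 1.4572488 + 0.09304 = 1.5502888 m/s^2. 1 g_n = 9.80665 m/s^2, so 1.5502888 m/s^2 = 1.5502888 / 9.80665 = 0.15808546 g_n ≈ 0.1581 g_n (4 s.f.). Final answer: 0.1581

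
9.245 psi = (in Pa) 1 psi = 6894.7573 Pa, so 9.245 psi = 9.245 * 6894.7573 = 63742.031 Pa. Result: 63742.031 Pa ≈ 6.374e+04 Pa (4 s.f.). Final answer: 6.374e+04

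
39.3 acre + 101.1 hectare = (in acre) 289.1. Check: 1 acre = 4046.8564 m^2, so 39.3 acre = 39.3 * 4046.8564 = 159041.46 m^2. 1 hectare = 10000 m^2, so 101.1 hectare = 101.1 * 10000 = 1011000 m^2. Sum: 159041.46 + 1011000 = 1170041.5 m^2. 1 acre = 4046.8564 m^2, so 1170041.5 m^2 = 1170041.5 / 4046.8564 = 289.12354 acre ≈ 289.1 acre (4 s.f.).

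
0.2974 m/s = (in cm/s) 29.74. Check: 1 cm/s = 0.01 m/s, so 0.2974 m/s = 0.2974 / 0.01 = 29.74 cm/s.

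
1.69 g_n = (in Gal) 1657. Check: 1 g_n = 9.80665 m/s^2, so 1.69 g_n = 1.69 * 9.80665 = 16.573238 m/s^2. 1 Gal = 0.01 m/s^2, so 16.573238 m/s^2 = 16.573238 / 0.01 = 1657.3238 Gal ≈ 1657 Gal (4 s.f.).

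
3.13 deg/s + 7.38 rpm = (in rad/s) 0.8275. Check: 1 deg/s = 0.017453293 rad/s, so 3.13 deg/s = 3.13 * 0.017453293 = 0.054628806 rad/s. 1 rpm = 0.10471976 rad/s, so 7.38 rpm = 7.38 * 0.10471976 = 0.77283179 rad/s. Sum: 0.054628806 + 0.77283179 = 0.8274606 rad/s. Result: 0.8274606 rad/s ≈ 0.8275 rad/s (4 s.f.).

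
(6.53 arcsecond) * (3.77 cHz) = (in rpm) 1.14e-05. Check: 1 arcsecond = 4.8481368e-06 rad, so 6.53 arcsecond = 6.53 * 4.8481368e-06 = 3.1658333e-05 rad. 1 cHz = 0.01 Hz, so 3.77 cHz = 3.77 * 0.01 = 0.0377 Hz. Combine: 3.1658333e-05 rad * 0.0377 Hz = 1.1935192e-06 rad/s. 1 rpm = 0.10471976 rad/s, so 1.1935192e-06 rad/s = 1.1935192e-06 / 0.10471976 = 1.1397269e-05 rpm ≈ 1.14e-05 rpm (4 s.f.).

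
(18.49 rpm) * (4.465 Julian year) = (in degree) 1.563e+10. Check: 1 rpm = 0.10471976 rad/s, so 18.49 rpm = 18.49 * 0.10471976 = 1.9362683 rad/s. 1 Julian year = 31557600 s, so 4.465 Julian year = 4.465 * 31557600 = 1.4090468e+08 s. Combine: 1.9362683 rad/s * 1.4090468e+08 s = 2.7282927e+08 rad. 1 degree = 0.017453293 rad, so 2.7282927e+08 rad = 2.7282927e+08 / 0.017453293 = 1.5631966e+10 degree ≈ 1.563e+10 degree (4 s.f.).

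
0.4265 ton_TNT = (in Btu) 1.691e+06. Check: 1 ton_TNT = 4.184e+09 J, so 0.4265 ton_TNT = 0.4265 * 4.184e+09 = 1.784476e+09 J. 1 Btu = 1055.0559 J, so 1.784476e+09 J = 1.784476e+09 / 1055.0559 = 1691356.9 Btu ≈ 1.691e+06 Btu (4 s.f.).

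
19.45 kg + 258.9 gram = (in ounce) 695.2. Check: 19.45 kg is already in kg. 1 gram = 0.001 kg, so 258.9 gram = 258.9 * 0.001 = 0.2589 kg. Sum: 19.45 + 0.2589 = 19.7089 kg. 1 ounce = 0.028349523 kg, so 19.7089 kg = 19.7089 / 0.028349523 = 695.21099 ounce ≈ 695.2 ounce (4 s.f.).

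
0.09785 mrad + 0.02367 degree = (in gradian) 0.03253. Check: 1 mrad = 0.001 rad, so 0.09785 mrad = 0.09785 * 0.001 = 9.785e-05 rad. 1 degree = 0.017453293 rad, so 0.02367 degree = 0.02367 * 0.017453293 = 0.00041311943 rad. Sum: 9.785e-05 + 0.00041311943 = 0.00051096943 rad. 1 gradian = 0.015707963 rad, so 0.00051096943 rad = 0.00051096943 / 0.015707963 = 0.032529324 gradian ≈ 0.03253 gradian (4 s.f.).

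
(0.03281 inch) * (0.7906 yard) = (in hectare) 6.025e-08. Check: 1 inch = 0.0254 m, so 0.03281 inch = 0.03281 * 0.0254 = 0.000833374 m. 1 yard = 0.9144 m, so 0.7906 yard = 0.7906 * 0.9144 = 0.72292464 m. Combine: 0.000833374 m * 0.72292464 m = 0.0006024666 m^2. 1 hectare = 10000 m^2, so 0.0006024666 m^2 = 0.0006024666 / 10000 = 6.024666e-08 hectare ≈ 6.025e-08 hectare (4 s.f.).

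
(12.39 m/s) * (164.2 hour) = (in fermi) 7.324e+21. Check: 12.39 m/s is already in m/s. 1 hour = 3600 s, so 164.2 hour = 164.2 * 3600 = 591120 s. Combine: 12.39 m/s * 591120 s = 7323976.8 m. 1 fermi = 1e-15 m, so 7323976.8 m = 7323976.8 / 1e-15 = 7.3239768e+21 fermi ≈ 7.324e+21 fermi (4 s.f.).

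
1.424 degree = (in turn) 1 degree = 0.017453293 rad, so 1.424 degree = 1.424 * 0.017453293 = 0.024853489 rad. 1 turn = 6.2831853 rad, so 0.024853489 rad = 0.024853489 / 6.2831853 = 0.0039555556 turn ≈ 0.003956 turn (4 s.f.). Final answer: 0.003956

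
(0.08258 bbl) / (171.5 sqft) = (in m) 0.000824. Check: 1 bbl = 0.15898729 m^3, so 0.08258 bbl = 0.08258 * 0.15898729 = 0.013129171 m^3. 1 sqft = 0.09290304 m^2, so 171.5 sqft = 171.5 * 0.09290304 = 15.932871 m^2. Combine: 0.013129171 m^3 / 15.932871 m^2 = 0.00082403043 m. Result: 0.00082403043 m ≈ 0.000824 m (4 s.f.).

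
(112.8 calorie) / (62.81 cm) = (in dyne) 1 calorie = 4.184 J, so 112.8 calorie = 112.8 * 4.184 = 471.9552 J. 1 cm = 0.01 m, so 62.81 cm = 62.81 * 0.01 = 0.6281 m. Combine: 471.9552 J / 0.6281 m = 751.40137 N. 1 dyne = 1e-05 N, so 751.40137 N = 751.40137 / 1e-05 = 75140137 dyne ≈ 7.514e+07 dyne (4 s.f.). Final answer: 7.514e+07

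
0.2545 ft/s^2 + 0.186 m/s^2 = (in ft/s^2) 0.8647. Check: 1 ft/s^2 = 0.3048 m/s^2, so 0.2545 ft/s^2 = 0.2545 * 0.3048 = 0.0775716 m/s^2. 0.186 m/s^2 is already in m/s^2. Sum: 0.0775716 + 0.186 = 0.2635716 m/s^2. 1 ft/s^2 = 0.3048 m/s^2, so 0.2635716 m/s^2 = 0.2635716 / 0.3048 = 0.86473622 ft/s^2 ≈ 0.8647 ft/s^2 (4 s.f.).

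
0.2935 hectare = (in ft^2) 1 hectare = 10000 m^2, so 0.2935 hectare = 0.2935 * 10000 = 2935 m^2. 1 ft^2 = 0.09290304 m^2, so 2935 m^2 = 2935 / 0.09290304 = 31592.077 ft^2 ≈ 3.159e+04 ft^2 (4 s.f.). Final answer: 3.159e+04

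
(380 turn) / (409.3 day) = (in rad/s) 1 turn = 6.2831853 rad, so 380 turn = 380 * 6.2831853 = 2387.6104 rad. 1 day = 86400 s, so 409.3 day = 409.3 * 86400 = 35363520 s. Combine: 2387.6104 rad / 35363520 s = 6.7516198e-05 rad/s. Result: 6.7516198e-05 rad/s ≈ 6.752e-05 rad/s (4 s.f.). Final answer: 6.752e-05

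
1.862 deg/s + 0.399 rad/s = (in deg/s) 1 deg/s = 0.017453293 rad/s, so 1.862 deg/s = 1.862 * 0.017453293 = 0.032498031 rad/s. 0.399 rad/s is already in rad/s. Sum: 0.032498031 + 0.399 = 0.43149803 rad/s. 1 deg/s = 0.017453293 rad/s, so 0.43149803 rad/s = 0.43149803 / 0.017453293 = 24.723016 deg/s ≈ 24.72 deg/s (4 s.f.). Final answer: 24.72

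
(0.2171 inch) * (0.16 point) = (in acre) 1 inch = 0.0254 m, so 0.2171 inch = 0.2171 * 0.0254 = 0.00551434 m. 1 point = 0.00035277778 m, so 0.16 point = 0.16 * 0.00035277778 = 5.6444444e-05 m. Combine: 0.00551434 m * 5.6444444e-05 m = 3.1125386e-07 m^2. 1 acre = 4046.8564 m^2, so 3.1125386e-07 m^2 = 3.1125386e-07 / 4046.8564 = 7.6912503e-11 acre ≈ 7.691e-11 acre (4 s.f.). Final answer: 7.691e-11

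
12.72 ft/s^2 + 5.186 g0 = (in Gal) 5473. Check: 1 ft/s^2 = 0.3048 m/s^2, so 12.72 ft/s^2 = 12.72 * 0.3048 = 3.877056 m/s^2. 1 g0 = 9.80665 m/s^2, so 5.186 g0 = 5.186 * 9.80665 = 50.857287 m/s^2. Sum: 3.877056 + 50.857287 = 54.734343 m/s^2. 1 Gal = 0.01 m/s^2, so 54.734343 m/s^2 = 54.734343 / 0.01 = 5473.4343 Gal ≈ 5473 Gal (4 s.f.).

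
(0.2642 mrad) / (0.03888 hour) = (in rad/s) 1 mrad = 0.001 rad, so 0.2642 mrad = 0.2642 * 0.001 = 0.0002642 rad. 1 hour = 3600 s, so 0.03888 hour = 0.03888 * 3600 = 139.968 s. Combine: 0.0002642 rad / 139.968 s = 1.8875743e-06 rad/s. Result: 1.8875743e-06 rad/s ≈ 1.888e-06 rad/s (4 s.f.). Final answer: 1.888e-06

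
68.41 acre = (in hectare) 27.68. Check: 1 acre = 4046.8564 m^2, so 68.41 acre = 68.41 * 4046.8564 = 276845.45 m^2. 1 hectare = 10000 m^2, so 276845.45 m^2 = 276845.45 / 10000 = 27.684545 hectare ≈ 27.68 hectare (4 s.f.).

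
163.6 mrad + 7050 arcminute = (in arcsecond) 4.567e+05. Check: 1 mrad = 0.001 rad, so 163.6 mrad = 163.6 * 0.001 = 0.1636 rad. 1 arcminute = 0.00029088821 rad, so 7050 arcminute = 7050 * 0.00029088821 = 2.0507619 rad. Sum: 0.1636 + 2.0507619 = 2.2143619 rad. 1 arcsecond = 4.8481368e-06 rad, so 2.2143619 rad = 2.2143619 / 4.8481368e-06 = 456744.92 arcsecond ≈ 4.567e+05 arcsecond (4 s.f.).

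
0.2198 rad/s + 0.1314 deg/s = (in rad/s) 0.2198 rad/s is already in rad/s. 1 deg/s = 0.017453293 rad/s, so 0.1314 deg/s = 0.1314 * 0.017453293 = 0.0022933626 rad/s. Sum: 0.2198 + 0.0022933626 = 0.22209336 rad/s. Result: 0.22209336 rad/s ≈ 0.2221 rad/s (4 s.f.). Final answer: 0.2221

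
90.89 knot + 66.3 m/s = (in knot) 1 knot = 0.51444444 m/s, so 90.89 knot = 90.89 * 0.51444444 = 46.757856 m/s. 66.3 m/s is already in m/s. Sum: 46.757856 + 66.3 = 113.05786 m/s. 1 knot = 0.51444444 m/s, so 113.05786 m/s = 113.05786 / 0.51444444 = 219.76689 knot ≈ 219.8 knot (4 s.f.). Final answer: 219.8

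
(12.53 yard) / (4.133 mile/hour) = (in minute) 0.1034. Check: 1 yard = 0.9144 m, so 12.53 yard = 12.53 * 0.9144 = 11.457432 m. 1 mile/hour = 0.44704 m/s, so 4.133 mile/hour = 4.133 * 0.44704 = 1.8476163 m/s. Combine: 11.457432 m / 1.8476163 m/s = 6.2011966 s. 1 minute = 60 s, so 6.2011966 s = 6.2011966 / 60 = 0.10335328 minute ≈ 0.1034 minute (4 s.f.).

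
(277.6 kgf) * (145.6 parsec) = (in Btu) 1 kgf = 9.80665 N, so 277.6 kgf = 277.6 * 9.80665 = 2722.326 N. 1 parsec = 3.0856776e+16 m, so 145.6 parsec = 145.6 * 3.0856776e+16 = 4.4927466e+18 m. Combine: 2722.326 N * 4.4927466e+18 m = 1.2230721e+22 J. 1 Btu = 1055.0559 J, so 1.2230721e+22 J = 1.2230721e+22 / 1055.0559 = 1.1592487e+19 Btu ≈ 1.159e+19 Btu (4 s.f.). Final answer: 1.159e+19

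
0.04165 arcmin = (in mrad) 0.01212. Check: 1 arcmin = 0.00029088821 rad, so 0.04165 arcmin = 0.04165 * 0.00029088821 = 1.2115494e-05 rad. 1 mrad = 0.001 rad, so 1.2115494e-05 rad = 1.2115494e-05 / 0.001 = 0.012115494 mrad ≈ 0.01212 mrad (4 s.f.).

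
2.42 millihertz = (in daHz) 0.000242. Check: 1 millihertz = 0.001 Hz, so 2.42 millihertz = 2.42 * 0.001 = 0.00242 Hz. 1 daHz = 10 Hz, so 0.00242 Hz = 0.00242 / 10 = 0.000242 daHz.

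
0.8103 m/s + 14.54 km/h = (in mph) 0.8103 m/s is already in m/s. 1 km/h = 0.27777778 m/s, so 14.54 km/h = 14.54 * 0.27777778 = 4.0388889 m/s. Sum: 0.8103 + 4.0388889 = 4.8491889 m/s. 1 mph = 0.44704 m/s, so 4.8491889 m/s = 4.8491889 / 0.44704 = 10.847327 mph ≈ 10.85 mph (4 s.f.). Final answer: 10.85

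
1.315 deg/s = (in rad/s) 1 deg/s = 0.017453293 rad/s, so 1.315 deg/s = 1.315 * 0.017453293 = 0.02295108 rad/s. Result: 0.02295108 rad/s ≈ 0.02295 rad/s (4 s.f.). Final answer: 0.02295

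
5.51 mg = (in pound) 1 mg = 1e-06 kg, so 5.51 mg = 5.51 * 1e-06 = 5.51e-06 kg. 1 pound = 0.45359237 kg, so 5.51e-06 kg = 5.51e-06 / 0.45359237 = 1.2147471e-05 pound ≈ 1.215e-05 pound (4 s.f.). Final answer: 1.215e-05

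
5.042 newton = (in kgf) 5.042 newton = 5.042 N. 1 kgf = 9.80665 N, so 5.042 N = 5.042 / 9.80665 = 0.51414091 kgf ≈ 0.5141 kgf (4 s.f.). Final answer: 0.5141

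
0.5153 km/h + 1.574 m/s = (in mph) 1 km/h = 0.27777778 m/s, so 0.5153 km/h = 0.5153 * 0.27777778 = 0.14313889 m/s. 1.574 m/s is already in m/s. Sum: 0.14313889 + 1.574 = 1.7171389 m/s. 1 mph = 0.44704 m/s, so 1.7171389 m/s = 1.7171389 / 0.44704 = 3.8411303 mph ≈ 3.841 mph (4 s.f.). Final answer: 3.841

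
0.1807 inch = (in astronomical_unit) 3.068e-14. Check: 1 inch = 0.0254 m, so 0.1807 inch = 0.1807 * 0.0254 = 0.00458978 m. 1 astronomical_unit = 1.4959787e+11 m, so 0.00458978 m = 0.00458978 / 1.4959787e+11 = 3.0680784e-14 astronomical_unit ≈ 3.068e-14 astronomical_unit (4 s.f.).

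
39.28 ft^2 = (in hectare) 0.0003649. Check: 1 ft^2 = 0.09290304 m^2, so 39.28 ft^2 = 39.28 * 0.09290304 = 3.6492314 m^2. 1 hectare = 10000 m^2, so 3.6492314 m^2 = 3.6492314 / 10000 = 0.00036492314 hectare ≈ 0.0003649 hectare (4 s.f.).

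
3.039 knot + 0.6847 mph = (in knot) 3.634. Check: 1 knot = 0.51444444 m/s, so 3.039 knot = 3.039 * 0.51444444 = 1.5633967 m/s. 1 mph = 0.44704 m/s, so 0.6847 mph = 0.6847 * 0.44704 = 0.30608829 m/s. Sum: 1.5633967 + 0.30608829 = 1.869485 m/s. 1 knot = 0.51444444 m/s, so 1.869485 m/s = 1.869485 / 0.51444444 = 3.633988 knot ≈ 3.634 knot (4 s.f.).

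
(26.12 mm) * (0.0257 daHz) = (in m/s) 1 mm = 0.001 m, so 26.12 mm = 26.12 * 0.001 = 0.02612 m. 1 daHz = 10 Hz, so 0.0257 daHz = 0.0257 * 10 = 0.257 Hz. Combine: 0.02612 m * 0.257 Hz = 0.00671284 m/s. Result: 0.00671284 m/s ≈ 0.006713 m/s (4 s.f.). Final answer: 0.006713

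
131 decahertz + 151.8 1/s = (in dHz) 1.462e+04. Check: 1 decahertz = 10 Hz, so 131 decahertz = 131 * 10 = 1310 Hz. 151.8 1/s = 151.8 Hz. Sum: 1310 + 151.8 = 1461.8 Hz. 1 dHz = 0.1 Hz, so 1461.8 Hz = 1461.8 / 0.1 = 14618 dHz ≈ 1.462e+04 dHz (4 s.f.).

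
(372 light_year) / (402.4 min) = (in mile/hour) 3.261e+14. Check: 1 light_year = 9.4607305e+15 m, so 372 light_year = 372 * 9.4607305e+15 = 3.5193917e+18 m. 1 min = 60 s, so 402.4 min = 402.4 * 60 = 24144 s. Combine: 3.5193917e+18 m / 24144 s = 1.4576672e+14 m/s. 1 mile/hour = 0.44704 m/s, so 1.4576672e+14 m/s = 1.4576672e+14 / 0.44704 = 3.2607087e+14 mile/hour ≈ 3.261e+14 mile/hour (4 s.f.).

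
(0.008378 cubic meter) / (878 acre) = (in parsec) 7.641e-26. Check: 0.008378 cubic meter = 0.008378 m^3. 1 acre = 4046.8564 m^2, so 878 acre = 878 * 4046.8564 = 3553139.9 m^2. Combine: 0.008378 m^3 / 3553139.9 m^2 = 2.3579144e-09 m. 1 parsec = 3.0856776e+16 m, so 2.3579144e-09 m = 2.3579144e-09 / 3.0856776e+16 = 7.6414803e-26 parsec ≈ 7.641e-26 parsec (4 s.f.).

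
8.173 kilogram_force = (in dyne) 8.015e+06. Check: 1 kilogram_force = 9.80665 N, so 8.173 kilogram_force = 8.173 * 9.80665 = 80.14975 N. 1 dyne = 1e-05 N, so 80.14975 N = 80.14975 / 1e-05 = 8014975 dyne ≈ 8.015e+06 dyne (4 s.f.).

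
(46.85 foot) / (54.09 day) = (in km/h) 1 foot = 0.3048 m, so 46.85 foot = 46.85 * 0.3048 = 14.27988 m. 1 day = 86400 s, so 54.09 day = 54.09 * 86400 = 4673376 s. Combine: 14.27988 m / 4673376 s = 3.0555812e-06 m/s. 1 km/h = 0.27777778 m/s, so 3.0555812e-06 m/s = 3.0555812e-06 / 0.27777778 = 1.1000092e-05 km/h ≈ 1.1e-05 km/h (4 s.f.). Final answer: 1.1e-05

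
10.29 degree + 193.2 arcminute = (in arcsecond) 4.864e+04. Check: 1 degree = 0.017453293 rad, so 10.29 degree = 10.29 * 0.017453293 = 0.17959438 rad. 1 arcminute = 0.00029088821 rad, so 193.2 arcminute = 193.2 * 0.00029088821 = 0.056199602 rad. Sum: 0.17959438 + 0.056199602 = 0.23579398 rad. 1 arcsecond = 4.8481368e-06 rad, so 0.23579398 rad = 0.23579398 / 4.8481368e-06 = 48636 arcsecond ≈ 4.864e+04 arcsecond (4 s.f.).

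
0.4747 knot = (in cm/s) 1 knot = 0.51444444 m/s, so 0.4747 knot = 0.4747 * 0.51444444 = 0.24420678 m/s. 1 cm/s = 0.01 m/s, so 0.24420678 m/s = 0.24420678 / 0.01 = 24.420678 cm/s ≈ 24.42 cm/s (4 s.f.). Final answer: 24.42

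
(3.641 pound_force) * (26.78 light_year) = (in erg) 1 pound_force = 4.4482216 N, so 3.641 pound_force = 3.641 * 4.4482216 = 16.195975 N. 1 light_year = 9.4607305e+15 m, so 26.78 light_year = 26.78 * 9.4607305e+15 = 2.5335836e+17 m. Combine: 16.195975 N * 2.5335836e+17 m = 4.1033857e+18 J. 1 erg = 1e-07 J, so 4.1033857e+18 J = 4.1033857e+18 / 1e-07 = 4.1033857e+25 erg ≈ 4.103e+25 erg (4 s.f.). Final answer: 4.103e+25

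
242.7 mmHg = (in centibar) 32.36. Check: 1 mmHg = 133.32237 Pa, so 242.7 mmHg = 242.7 * 133.32237 = 32357.339 Pa. 1 centibar = 1000 Pa, so 32357.339 Pa = 32357.339 / 1000 = 32.357339 centibar ≈ 32.36 centibar (4 s.f.).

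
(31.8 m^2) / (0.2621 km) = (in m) 31.8 m^2 is already in m^2. 1 km = 1000 m, so 0.2621 km = 0.2621 * 1000 = 262.1 m. Combine: 31.8 m^2 / 262.1 m = 0.12132774 m. Result: 0.12132774 m ≈ 0.1213 m (4 s.f.). Final answer: 0.1213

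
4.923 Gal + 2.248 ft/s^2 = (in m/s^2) 1 Gal = 0.01 m/s^2, so 4.923 Gal = 4.923 * 0.01 = 0.04923 m/s^2. 1 ft/s^2 = 0.3048 m/s^2, so 2.248 ft/s^2 = 2.248 * 0.3048 = 0.6851904 m/s^2. Sum: 0.04923 + 0.6851904 = 0.7344204 m/s^2. Result: 0.7344204 m/s^2 ≈ 0.7344 m/s^2 (4 s.f.). Final answer: 0.7344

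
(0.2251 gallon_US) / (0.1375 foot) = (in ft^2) 1 gallon_US = 0.0037854118 m^3, so 0.2251 gallon_US = 0.2251 * 0.0037854118 = 0.00085209619 m^3. 1 foot = 0.3048 m, so 0.1375 foot = 0.1375 * 0.3048 = 0.04191 m. Combine: 0.00085209619 m^3 / 0.04191 m = 0.020331572 m^2. 1 ft^2 = 0.09290304 m^2, so 0.020331572 m^2 = 0.020331572 / 0.09290304 = 0.21884722 ft^2 ≈ 0.2188 ft^2 (4 s.f.). Final answer: 0.2188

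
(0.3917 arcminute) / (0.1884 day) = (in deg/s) 4.011e-07. Check: 1 arcminute = 0.00029088821 rad, so 0.3917 arcminute = 0.3917 * 0.00029088821 = 0.00011394091 rad. 1 day = 86400 s, so 0.1884 day = 0.1884 * 86400 = 16277.76 s. Combine: 0.00011394091 rad / 16277.76 s = 6.9997906e-09 rad/s. 1 deg/s = 0.017453293 rad/s, so 6.9997906e-09 rad/s = 6.9997906e-09 / 0.017453293 = 4.0105846e-07 deg/s ≈ 4.011e-07 deg/s (4 s.f.).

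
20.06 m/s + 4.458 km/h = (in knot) 20.06 m/s is already in m/s. 1 km/h = 0.27777778 m/s, so 4.458 km/h = 4.458 * 0.27777778 = 1.2383333 m/s. Sum: 20.06 + 1.2383333 = 21.298333 m/s. 1 knot = 0.51444444 m/s, so 21.298333 m/s = 21.298333 / 0.51444444 = 41.400648 knot ≈ 41.4 knot (4 s.f.). Final answer: 41.4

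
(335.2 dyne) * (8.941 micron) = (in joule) 1 dyne = 1e-05 N, so 335.2 dyne = 335.2 * 1e-05 = 0.003352 N. 1 micron = 1e-06 m, so 8.941 micron = 8.941 * 1e-06 = 8.941e-06 m. Combine: 0.003352 N * 8.941e-06 m = 2.9970232e-08 J. 2.9970232e-08 J = 2.9970232e-08 joule ≈ 2.997e-08 joule (4 s.f.). Final answer: 2.997e-08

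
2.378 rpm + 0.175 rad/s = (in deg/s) 24.29. Check: 1 rpm = 0.10471976 rad/s, so 2.378 rpm = 2.378 * 0.10471976 = 0.24902358 rad/s. 0.175 rad/s is already in rad/s. Sum: 0.24902358 + 0.175 = 0.42402358 rad/s. 1 deg/s = 0.017453293 rad/s, so 0.42402358 rad/s = 0.42402358 / 0.017453293 = 24.294761 deg/s ≈ 24.29 deg/s (4 s.f.).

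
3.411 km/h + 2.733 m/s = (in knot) 7.154. Check: 1 km/h = 0.27777778 m/s, so 3.411 km/h = 3.411 * 0.27777778 = 0.9475 m/s. 2.733 m/s is already in m/s. Sum: 0.9475 + 2.733 = 3.6805 m/s. 1 knot = 0.51444444 m/s, so 3.6805 m/s = 3.6805 / 0.51444444 = 7.1543197 knot ≈ 7.154 knot (4 s.f.).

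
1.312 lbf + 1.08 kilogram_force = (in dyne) 1 lbf = 4.4482216 N, so 1.312 lbf = 1.312 * 4.4482216 = 5.8360668 N. 1 kilogram_force = 9.80665 N, so 1.08 kilogram_force = 1.08 * 9.80665 = 10.591182 N. Sum: 5.8360668 + 10.591182 = 16.427249 N. 1 dyne = 1e-05 N, so 16.427249 N = 16.427249 / 1e-05 = 1642724.9 dyne ≈ 1.643e+06 dyne (4 s.f.). Final answer: 1.643e+06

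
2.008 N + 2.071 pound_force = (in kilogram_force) 2.008 N is already in N. 1 pound_force = 4.4482216 N, so 2.071 pound_force = 2.071 * 4.4482216 = 9.212267 N. Sum: 2.008 + 9.212267 = 11.220267 N. 1 kilogram_force = 9.80665 N, so 11.220267 N = 11.220267 / 9.80665 = 1.1441488 kilogram_force ≈ 1.144 kilogram_force (4 s.f.). Final answer: 1.144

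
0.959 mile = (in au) 1 mile = 1609.344 m, so 0.959 mile = 0.959 * 1609.344 = 1543.3609 m. 1 au = 1.4959787e+11 m, so 1543.3609 m = 1543.3609 / 1.4959787e+11 = 1.031673e-08 au ≈ 1.032e-08 au (4 s.f.). Final answer: 1.032e-08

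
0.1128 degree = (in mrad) 1 degree = 0.017453293 rad, so 0.1128 degree = 0.1128 * 0.017453293 = 0.0019687314 rad. 1 mrad = 0.001 rad, so 0.0019687314 rad = 0.0019687314 / 0.001 = 1.9687314 mrad ≈ 1.969 mrad (4 s.f.). Final answer: 1.969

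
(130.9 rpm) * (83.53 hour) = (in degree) 2.362e+08. Check: 1 rpm = 0.10471976 rad/s, so 130.9 rpm = 130.9 * 0.10471976 = 13.707816 rad/s. 1 hour = 3600 s, so 83.53 hour = 83.53 * 3600 = 300708 s. Combine: 13.707816 rad/s * 300708 s = 4122049.9 rad. 1 degree = 0.017453293 rad, so 4122049.9 rad = 4122049.9 / 0.017453293 = 2.3617606e+08 degree ≈ 2.362e+08 degree (4 s.f.).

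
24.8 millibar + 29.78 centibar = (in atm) 0.3184. Check: 1 millibar = 100 Pa, so 24.8 millibar = 24.8 * 100 = 2480 Pa. 1 centibar = 1000 Pa, so 29.78 centibar = 29.78 * 1000 = 29780 Pa. Sum: 2480 + 29780 = 32260 Pa. 1 atm = 101325 Pa, so 32260 Pa = 32260 / 101325 = 0.31838145 atm ≈ 0.3184 atm (4 s.f.).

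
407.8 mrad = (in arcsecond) 8.411e+04. Check: 1 mrad = 0.001 rad, so 407.8 mrad = 407.8 * 0.001 = 0.4078 rad. 1 arcsecond = 4.8481368e-06 rad, so 0.4078 rad = 0.4078 / 4.8481368e-06 = 84114.788 arcsecond ≈ 8.411e+04 arcsecond (4 s.f.).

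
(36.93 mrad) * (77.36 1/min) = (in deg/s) 1 mrad = 0.001 rad, so 36.93 mrad = 36.93 * 0.001 = 0.03693 rad. 1 1/min = 0.016666667 Hz, so 77.36 1/min = 77.36 * 0.016666667 = 1.2893333 Hz. Combine: 0.03693 rad * 1.2893333 Hz = 0.04761508 rad/s. 1 deg/s = 0.017453293 rad/s, so 0.04761508 rad/s = 0.04761508 / 0.017453293 = 2.7281431 deg/s ≈ 2.728 deg/s (4 s.f.). Final answer: 2.728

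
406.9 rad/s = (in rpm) 3886. Check: 1 rpm = 0.10471976 rad/s, so 406.9 rad/s = 406.9 / 0.10471976 = 3885.6088 rpm ≈ 3886 rpm (4 s.f.).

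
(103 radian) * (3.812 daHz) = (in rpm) 3.749e+04. Check: 103 radian = 103 rad. 1 daHz = 10 Hz, so 3.812 daHz = 3.812 * 10 = 38.12 Hz. Combine: 103 rad * 38.12 Hz = 3926.36 rad/s. 1 rpm = 0.10471976 rad/s, so 3926.36 rad/s = 3926.36 / 0.10471976 = 37493.976 rpm ≈ 3.749e+04 rpm (4 s.f.).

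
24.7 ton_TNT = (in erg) 1.033e+18. Check: 1 ton_TNT = 4.184e+09 J, so 24.7 ton_TNT = 24.7 * 4.184e+09 = 1.033448e+11 J. 1 erg = 1e-07 J, so 1.033448e+11 J = 1.033448e+11 / 1e-07 = 1.033448e+18 erg ≈ 1.033e+18 erg (4 s.f.).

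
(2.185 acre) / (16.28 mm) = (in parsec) 1.76e-11. Check: 1 acre = 4046.8564 m^2, so 2.185 acre = 2.185 * 4046.8564 = 8842.3813 m^2. 1 mm = 0.001 m, so 16.28 mm = 16.28 * 0.001 = 0.01628 m. Combine: 8842.3813 m^2 / 0.01628 m = 543143.81 m. 1 parsec = 3.0856776e+16 m, so 543143.81 m = 543143.81 / 3.0856776e+16 = 1.7602092e-11 parsec ≈ 1.76e-11 parsec (4 s.f.).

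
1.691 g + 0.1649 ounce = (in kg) 0.006366. Check: 1 g = 0.001 kg, so 1.691 g = 1.691 * 0.001 = 0.001691 kg. 1 ounce = 0.028349523 kg, so 0.1649 ounce = 0.1649 * 0.028349523 = 0.0046748364 kg. Sum: 0.001691 + 0.0046748364 = 0.0063658364 kg. Result: 0.0063658364 kg ≈ 0.006366 kg (4 s.f.).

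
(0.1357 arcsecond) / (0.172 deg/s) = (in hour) 6.088e-08. Check: 1 arcsecond = 4.8481368e-06 rad, so 0.1357 arcsecond = 0.1357 * 4.8481368e-06 = 6.5789217e-07 rad. 1 deg/s = 0.017453293 rad/s, so 0.172 deg/s = 0.172 * 0.017453293 = 0.0030019663 rad/s. Combine: 6.5789217e-07 rad / 0.0030019663 rad/s = 0.00021915375 s. 1 hour = 3600 s, so 0.00021915375 s = 0.00021915375 / 3600 = 6.0876041e-08 hour ≈ 6.088e-08 hour (4 s.f.).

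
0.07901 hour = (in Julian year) 9.013e-06. Check: 1 hour = 3600 s, so 0.07901 hour = 0.07901 * 3600 = 284.436 s. 1 Julian year = 31557600 s, so 284.436 s = 284.436 / 31557600 = 9.0132329e-06 Julian year ≈ 9.013e-06 Julian year (4 s.f.).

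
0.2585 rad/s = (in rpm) 2.468. Check: 1 rpm = 0.10471976 rad/s, so 0.2585 rad/s = 0.2585 / 0.10471976 = 2.4684932 rpm ≈ 2.468 rpm (4 s.f.).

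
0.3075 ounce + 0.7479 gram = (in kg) 1 ounce = 0.028349523 kg, so 0.3075 ounce = 0.3075 * 0.028349523 = 0.0087174784 kg. 1 gram = 0.001 kg, so 0.7479 gram = 0.7479 * 0.001 = 0.0007479 kg. Sum: 0.0087174784 + 0.0007479 = 0.0094653784 kg. Result: 0.0094653784 kg ≈ 0.009465 kg (4 s.f.). Final answer: 0.009465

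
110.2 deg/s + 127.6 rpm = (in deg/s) 1 deg/s = 0.017453293 rad/s, so 110.2 deg/s = 110.2 * 0.017453293 = 1.9233528 rad/s. 1 rpm = 0.10471976 rad/s, so 127.6 rpm = 127.6 * 0.10471976 = 13.362241 rad/s. Sum: 1.9233528 + 13.362241 = 15.285594 rad/s. 1 deg/s = 0.017453293 rad/s, so 15.285594 rad/s = 15.285594 / 0.017453293 = 875.8 deg/s. Final answer: 875.8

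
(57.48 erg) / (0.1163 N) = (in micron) 49.42. Check: 1 erg = 1e-07 J, so 57.48 erg = 57.48 * 1e-07 = 5.748e-06 J. 0.1163 N is already in N. Combine: 5.748e-06 J / 0.1163 N = 4.9423904e-05 m. 1 micron = 1e-06 m, so 4.9423904e-05 m = 4.9423904e-05 / 1e-06 = 49.423904 micron ≈ 49.42 micron (4 s.f.).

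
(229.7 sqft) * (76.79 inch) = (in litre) 4.162e+04. Check: 1 sqft = 0.09290304 m^2, so 229.7 sqft = 229.7 * 0.09290304 = 21.339828 m^2. 1 inch = 0.0254 m, so 76.79 inch = 76.79 * 0.0254 = 1.950466 m. Combine: 21.339828 m^2 * 1.950466 m = 41.62261 m^3. 1 litre = 0.001 m^3, so 41.62261 m^3 = 41.62261 / 0.001 = 41622.61 litre ≈ 4.162e+04 litre (4 s.f.).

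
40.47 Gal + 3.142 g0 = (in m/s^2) 1 Gal = 0.01 m/s^2, so 40.47 Gal = 40.47 * 0.01 = 0.4047 m/s^2. 1 g0 = 9.80665 m/s^2, so 3.142 g0 = 3.142 * 9.80665 = 30.812494 m/s^2. Sum: 0.4047 + 30.812494 = 31.217194 m/s^2. Result: 31.217194 m/s^2 ≈ 31.22 m/s^2 (4 s.f.). Final answer: 31.22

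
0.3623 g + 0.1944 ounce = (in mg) 1 g = 0.001 kg, so 0.3623 g = 0.3623 * 0.001 = 0.0003623 kg. 1 ounce = 0.028349523 kg, so 0.1944 ounce = 0.1944 * 0.028349523 = 0.0055111473 kg. Sum: 0.0003623 + 0.0055111473 = 0.0058734473 kg. 1 mg = 1e-06 kg, so 0.0058734473 kg = 0.0058734473 / 1e-06 = 5873.4473 mg ≈ 5873 mg (4 s.f.). Final answer: 5873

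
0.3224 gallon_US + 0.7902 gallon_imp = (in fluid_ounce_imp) 1 gallon_US = 0.0037854118 m^3, so 0.3224 gallon_US = 0.3224 * 0.0037854118 = 0.0012204168 m^3. 1 gallon_imp = 0.00454609 m^3, so 0.7902 gallon_imp = 0.7902 * 0.00454609 = 0.0035923203 m^3. Sum: 0.0012204168 + 0.0035923203 = 0.0048127371 m^3. 1 fluid_ounce_imp = 2.8413063e-05 m^3, so 0.0048127371 m^3 = 0.0048127371 / 2.8413063e-05 = 169.38467 fluid_ounce_imp ≈ 169.4 fluid_ounce_imp (4 s.f.). Final answer: 169.4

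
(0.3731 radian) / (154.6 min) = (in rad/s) 4.022e-05. Check: 0.3731 radian = 0.3731 rad. 1 min = 60 s, so 154.6 min = 154.6 * 60 = 9276 s. Combine: 0.3731 rad / 9276 s = 4.0222078e-05 rad/s. Result: 4.0222078e-05 rad/s ≈ 4.022e-05 rad/s (4 s.f.).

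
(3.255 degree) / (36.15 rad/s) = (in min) 1 degree = 0.017453293 rad, so 3.255 degree = 3.255 * 0.017453293 = 0.056810467 rad. 36.15 rad/s is already in rad/s. Combine: 0.056810467 rad / 36.15 rad/s = 0.0015715205 s. 1 min = 60 s, so 0.0015715205 s = 0.0015715205 / 60 = 2.6192009e-05 min ≈ 2.619e-05 min (4 s.f.). Final answer: 2.619e-05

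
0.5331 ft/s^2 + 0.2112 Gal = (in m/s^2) 1 ft/s^2 = 0.3048 m/s^2, so 0.5331 ft/s^2 = 0.5331 * 0.3048 = 0.16248888 m/s^2. 1 Gal = 0.01 m/s^2, so 0.2112 Gal = 0.2112 * 0.01 = 0.002112 m/s^2. Sum: 0.16248888 + 0.002112 = 0.16460088 m/s^2. Result: 0.16460088 m/s^2 ≈ 0.1646 m/s^2 (4 s.f.). Final answer: 0.1646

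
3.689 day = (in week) 0.527. Check: 1 day = 86400 s, so 3.689 day = 3.689 * 86400 = 318729.6 s. 1 week = 604800 s, so 318729.6 s = 318729.6 / 604800 = 0.527 week.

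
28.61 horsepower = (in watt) 2.133e+04. Check: 1 horsepower = 745.69987 W, so 28.61 horsepower = 28.61 * 745.69987 = 21334.473 W. 21334.473 W = 21334.473 watt ≈ 2.133e+04 watt (4 s.f.).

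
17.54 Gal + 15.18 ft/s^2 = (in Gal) 480.2. Check: 1 Gal = 0.01 m/s^2, so 17.54 Gal = 17.54 * 0.01 = 0.1754 m/s^2. 1 ft/s^2 = 0.3048 m/s^2, so 15.18 ft/s^2 = 15.18 * 0.3048 = 4.626864 m/s^2. Sum: 0.1754 + 4.626864 = 4.802264 m/s^2. 1 Gal = 0.01 m/s^2, so 4.802264 m/s^2 = 4.802264 / 0.01 = 480.2264 Gal ≈ 480.2 Gal (4 s.f.).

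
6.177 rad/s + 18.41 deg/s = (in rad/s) 6.498. Check: 6.177 rad/s is already in rad/s. 1 deg/s = 0.017453293 rad/s, so 18.41 deg/s = 18.41 * 0.017453293 = 0.32131512 rad/s. Sum: 6.177 + 0.32131512 = 6.4983151 rad/s. Result: 6.4983151 rad/s ≈ 6.498 rad/s (4 s.f.).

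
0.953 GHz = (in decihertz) 9.53e+09. Check: 1 GHz = 1e+09 Hz, so 0.953 GHz = 0.953 * 1e+09 = 9.53e+08 Hz. 1 decihertz = 0.1 Hz, so 9.53e+08 Hz = 9.53e+08 / 0.1 = 9.53e+09 decihertz.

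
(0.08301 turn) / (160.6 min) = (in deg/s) 0.003101. Check: 1 turn = 6.2831853 rad, so 0.08301 turn = 0.08301 * 6.2831853 = 0.52156721 rad. 1 min = 60 s, so 160.6 min = 160.6 * 60 = 9636 s. Combine: 0.52156721 rad / 9636 s = 5.4126942e-05 rad/s. 1 deg/s = 0.017453293 rad/s, so 5.4126942e-05 rad/s = 5.4126942e-05 / 0.017453293 = 0.0031012453 deg/s ≈ 0.003101 deg/s (4 s.f.).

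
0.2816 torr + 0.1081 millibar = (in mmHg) 1 torr = 133.32237 Pa, so 0.2816 torr = 0.2816 * 133.32237 = 37.543579 Pa. 1 millibar = 100 Pa, so 0.1081 millibar = 0.1081 * 100 = 10.81 Pa. Sum: 37.543579 + 10.81 = 48.353579 Pa. 1 mmHg = 133.32237 Pa, so 48.353579 Pa = 48.353579 / 133.32237 = 0.36268167 mmHg ≈ 0.3627 mmHg (4 s.f.). Final answer: 0.3627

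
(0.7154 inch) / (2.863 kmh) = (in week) 3.778e-08. Check: 1 inch = 0.0254 m, so 0.7154 inch = 0.7154 * 0.0254 = 0.01817116 m. 1 kmh = 0.27777778 m/s, so 2.863 kmh = 2.863 * 0.27777778 = 0.79527778 m/s. Combine: 0.01817116 m / 0.79527778 m/s = 0.022848822 s. 1 week = 604800 s, so 0.022848822 s = 0.022848822 / 604800 = 3.7779136e-08 week ≈ 3.778e-08 week (4 s.f.).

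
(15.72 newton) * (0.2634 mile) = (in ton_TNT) 1.593e-06. Check: 15.72 newton = 15.72 N. 1 mile = 1609.344 m, so 0.2634 mile = 0.2634 * 1609.344 = 423.90121 m. Combine: 15.72 N * 423.90121 m = 6663.727 J. 1 ton_TNT = 4.184e+09 J, so 6663.727 J = 6663.727 / 4.184e+09 = 1.592669e-06 ton_TNT ≈ 1.593e-06 ton_TNT (4 s.f.).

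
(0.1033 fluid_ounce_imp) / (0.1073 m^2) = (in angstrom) 2.735e+05. Check: 1 fluid_ounce_imp = 2.8413063e-05 m^3, so 0.1033 fluid_ounce_imp = 0.1033 * 2.8413063e-05 = 2.9350694e-06 m^3. 0.1073 m^2 is already in m^2. Combine: 2.9350694e-06 m^3 / 0.1073 m^2 = 2.7353862e-05 m. 1 angstrom = 1e-10 m, so 2.7353862e-05 m = 2.7353862e-05 / 1e-10 = 273538.62 angstrom ≈ 2.735e+05 angstrom (4 s.f.).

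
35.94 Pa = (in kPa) 1 kPa = 1000 Pa, so 35.94 Pa = 35.94 / 1000 = 0.03594 kPa. Final answer: 0.03594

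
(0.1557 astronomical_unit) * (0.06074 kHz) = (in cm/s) 1.415e+14. Check: 1 astronomical_unit = 1.4959787e+11 m, so 0.1557 astronomical_unit = 0.1557 * 1.4959787e+11 = 2.3292388e+10 m. 1 kHz = 1000 Hz, so 0.06074 kHz = 0.06074 * 1000 = 60.74 Hz. Combine: 2.3292388e+10 m * 60.74 Hz = 1.4147797e+12 m/s. 1 cm/s = 0.01 m/s, so 1.4147797e+12 m/s = 1.4147797e+12 / 0.01 = 1.4147797e+14 cm/s ≈ 1.415e+14 cm/s (4 s.f.).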